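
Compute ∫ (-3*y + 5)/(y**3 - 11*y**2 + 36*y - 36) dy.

Factor the denominator: (y - 6)*(y - 3)*(y - 2).
Partial-fraction decomposition: -1/(4*(y - 2)) + 4/(3*(y - 3)) - 13/(12*(y - 6)).
Integrate each term: A/(y−a) contributes A·log|y−a|.

-13*log(y - 6)/12 + 4*log(y - 3)/3 - log(y - 2)/4 + C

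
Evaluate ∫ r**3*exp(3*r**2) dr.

(3*r**2 - 1)*exp(3*r**2)/18 + C

Let u = r², du = 2r dr; rewrite as (1/2)∫ u^1·exp(3u) du.
Now integrate by parts 1 time.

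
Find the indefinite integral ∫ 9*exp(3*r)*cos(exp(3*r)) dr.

Let u = exp(3*r), so du = (3*exp(3*r)) dr.
Rewriting, the integral becomes 3·∫ cos(u) du = 3·sin(u).
Substituting back, u = exp(3*r).

3*sin(exp(3*r)) + C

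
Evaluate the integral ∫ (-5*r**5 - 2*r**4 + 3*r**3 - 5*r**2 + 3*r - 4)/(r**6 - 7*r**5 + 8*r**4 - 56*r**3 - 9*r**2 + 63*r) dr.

Factor the denominator: r*(r - 7)*(r - 1)*(r + 1)*(r**2 + 9).
Partial-fraction decomposition: -11*(137*r + 1278)/(2610*(r**2 + 9)) + 3/(40*(r + 1)) + 1/(12*(r - 1)) - 22009/(4872*(r - 7)) - 4/(63*r).
Integrate each term; A/(r−a) gives A·log|r−a|; the (Br+D)/(r²+p²) term gives a log and an atan.

-4*log(r)/63 - 22009*log(r - 7)/4872 + log(r - 1)/12 + 3*log(r + 1)/40 - 1507*log(r**2 + 9)/5220 - 781*atan(r/3)/435 + C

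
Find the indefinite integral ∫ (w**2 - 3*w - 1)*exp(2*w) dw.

Use integration by parts with u = w**2 - 3*w - 1, dv = exp(2*w) dw, so v = exp(2*w)/2.
Apply parts 2 times (tabular method): alternate signs, differentiate u down to 0, integrate dv up.

(w**2 - 4*w + 1)*exp(2*w)/2 + C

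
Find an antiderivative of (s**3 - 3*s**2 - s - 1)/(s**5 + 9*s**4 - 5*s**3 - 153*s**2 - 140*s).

log(s)/140 + log(s - 4)/180 - log(s + 1)/30 + 49*log(s + 5)/90 - 11*log(s + 7)/21 + C

Factor the denominator: s*(s - 4)*(s + 1)*(s + 5)*(s + 7).
Partial-fraction decomposition: -11/(21*(s + 7)) + 49/(90*(s + 5)) - 1/(30*(s + 1)) + 1/(180*(s - 4)) + 1/(140*s).
Integrate each term: A/(s−a) contributes A·log|s−a|.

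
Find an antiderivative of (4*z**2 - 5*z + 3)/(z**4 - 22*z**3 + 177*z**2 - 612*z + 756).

41*log(z - 7) - 121*log(z - 6)/3 - 2*log(z - 3)/3 + 39/(z - 6) + C

Factor the denominator: (z - 7)*(z - 6)**2*(z - 3).
Partial-fraction decomposition: -2/(3*(z - 3)) - 121/(3*(z - 6)) - 39/(z - 6)**2 + 41/(z - 7).
Integrate each term; A/(z−a) gives A·log|z−a|; A/(z−a)² gives −A/(z−a).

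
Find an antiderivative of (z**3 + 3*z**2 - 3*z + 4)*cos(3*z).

z**3*sin(3*z)/3 + z**2*sin(3*z) + z**2*cos(3*z)/3 - 11*z*sin(3*z)/9 + 2*z*cos(3*z)/3 + 10*sin(3*z)/9 - 11*cos(3*z)/27 + C

Use integration by parts with u = z**3 + 3*z**2 - 3*z + 4, dv = cos(3*z) dz, so v = sin(3*z)/3.
Apply parts 3 times (tabular method): alternate signs, differentiate u down to 0, integrate dv up.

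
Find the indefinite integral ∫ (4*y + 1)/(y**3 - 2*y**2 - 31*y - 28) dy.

29*log(y - 7)/88 + log(y + 1)/8 - 5*log(y + 4)/11 + C

Factor the denominator: (y - 7)*(y + 1)*(y + 4).
Partial-fraction decomposition: -5/(11*(y + 4)) + 1/(8*(y + 1)) + 29/(88*(y - 7)).
Integrate each term: A/(y−a) contributes A·log|y−a|.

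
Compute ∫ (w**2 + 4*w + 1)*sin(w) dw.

Use integration by parts with u = w**2 + 4*w + 1, dv = sin(w) dw, so v = -cos(w).
Apply parts 2 times (tabular method): alternate signs, differentiate u down to 0, integrate dv up.

-w**2*cos(w) + 2*w*sin(w) - 4*w*cos(w) + 4*sin(w) + cos(w) + C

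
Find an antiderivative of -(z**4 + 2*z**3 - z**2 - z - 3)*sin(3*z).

Use integration by parts with u = z**4 + 2*z**3 - z**2 - z - 3, dv = -sin(3*z) dz, so v = cos(3*z)/3.
Apply parts 4 times (tabular method): alternate signs, differentiate u down to 0, integrate dv up.

z**4*cos(3*z)/3 - 4*z**3*sin(3*z)/9 + 2*z**3*cos(3*z)/3 - 2*z**2*sin(3*z)/3 - 7*z**2*cos(3*z)/9 + 14*z*sin(3*z)/27 - 7*z*cos(3*z)/9 + 7*sin(3*z)/27 - 67*cos(3*z)/81 + C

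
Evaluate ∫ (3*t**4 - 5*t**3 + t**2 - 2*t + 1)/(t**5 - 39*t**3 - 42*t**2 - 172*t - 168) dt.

Factor the denominator: (t - 7)*(t + 1)*(t + 6)*(t**2 + 4).
Partial-fraction decomposition: 9*(151*t - 586)/(10600*(t**2 + 4)) + 5017/(2600*(t + 6)) - 3/(50*(t + 1)) + 1381/(1378*(t - 7)).
Integrate each term; A/(t−a) gives A·log|t−a|; the (Bt+D)/(t²+p²) term gives a log and an atan.

1381*log(t - 7)/1378 - 3*log(t + 1)/50 + 5017*log(t + 6)/2600 + 1359*log(t**2 + 4)/21200 - 2637*atan(t/2)/10600 + C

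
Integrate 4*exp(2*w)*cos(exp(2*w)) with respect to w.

Let u = exp(2*w), so du = (2*exp(2*w)) dw.
Rewriting, the integral becomes 2·∫ cos(u) du = 2·sin(u).
Substituting back, u = exp(2*w).

2*sin(exp(2*w)) + C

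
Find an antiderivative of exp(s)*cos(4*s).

Let I denote the integral. Integrate by parts with u = cos(4*s), dv = exp(s) ds, so v = exp(s): I = exp(s)*cos(4*s) + 4·∫ exp(s)*sin(4*s) ds.
Apply parts again with u = sin(4*s), dv = exp(s) ds: ∫ exp(s)*sin(4*s) ds = exp(s)*sin(4*s) − 4·I. Substituting back brings back I: I = 4*exp(s)*sin(4*s) + exp(s)*cos(4*s) − 16·I.
Solving for I: (1 + 16)·I equals the remaining terms, so I = (1/17)·(4*exp(s)*sin(4*s) + exp(s)*cos(4*s)).

4*exp(s)*sin(4*s)/17 + exp(s)*cos(4*s)/17 + C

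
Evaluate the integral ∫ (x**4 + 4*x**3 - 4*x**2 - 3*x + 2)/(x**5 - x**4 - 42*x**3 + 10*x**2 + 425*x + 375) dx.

10819*log(x - 5)/14400 - log(x + 1)/144 + 13*log(x + 3)/64 + 21*log(x + 5)/400 - 253/(120*x - 600) + C

Factor the denominator: (x - 5)**2*(x + 1)*(x + 3)*(x + 5).
Partial-fraction decomposition: 21/(400*(x + 5)) + 13/(64*(x + 3)) - 1/(144*(x + 1)) + 10819/(14400*(x - 5)) + 253/(120*(x - 5)**2).
Integrate each term; A/(x−a) gives A·log|x−a|; A/(x−a)² gives −A/(x−a).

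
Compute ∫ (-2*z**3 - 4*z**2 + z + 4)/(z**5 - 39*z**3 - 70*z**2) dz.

43*log(z)/2450 - 871*log(z - 7)/5292 - log(z + 2)/54 + 149*log(z + 5)/900 + 2/(35*z) + C

Factor the denominator: z**2*(z - 7)*(z + 2)*(z + 5).
Partial-fraction decomposition: 149/(900*(z + 5)) - 1/(54*(z + 2)) - 871/(5292*(z - 7)) + 43/(2450*z) - 2/(35*z**2).
Integrate each term; A/(z−a) gives A·log|z−a|; A/(z−a)² gives −A/(z−a).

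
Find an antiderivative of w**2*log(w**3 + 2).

w**3*log(w**3 + 2)/3 - w**3/3 + 2*log(w**3 + 2)/3 + C

Let u = w**3 + 2, so du = (3*w**2) dw.
The integral becomes (1/3)·∫ log(u) du; integrate by parts with u′=log(u), dv′=du.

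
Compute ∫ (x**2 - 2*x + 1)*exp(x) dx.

(x**2 - 4*x + 5)*exp(x) + C

Use integration by parts with u = x**2 - 2*x + 1, dv = exp(x) dx, so v = exp(x).
Apply parts 2 times (tabular method): alternate signs, differentiate u down to 0, integrate dv up.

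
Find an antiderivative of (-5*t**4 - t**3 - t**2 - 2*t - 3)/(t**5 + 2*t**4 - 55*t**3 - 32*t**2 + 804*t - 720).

Factor the denominator: (t - 5)*(t - 4)*(t - 1)*(t + 6)**2.
Partial-fraction decomposition: -1634153/(592900*(t + 6)) + 6291/(770*(t + 6)**2) - 1/(49*(t - 1)) + 457/(100*(t - 4)) - 822/(121*(t - 5)).
Integrate each term; A/(t−a) gives A·log|t−a|; A/(t−a)² gives −A/(t−a).

-822*log(t - 5)/121 + 457*log(t - 4)/100 - log(t - 1)/49 - 1634153*log(t + 6)/592900 - 6291/(770*t + 4620) + C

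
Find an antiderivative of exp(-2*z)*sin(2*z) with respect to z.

Let I denote the integral. Integrate by parts with u = sin(2*z), dv = exp(-2*z) dz, so v = -exp(-2*z)/2: I = -exp(-2*z)*sin(2*z)/2 + ∫ exp(-2*z)*cos(2*z) dz.
Apply parts again with u = cos(2*z), dv = exp(-2*z) dz: ∫ exp(-2*z)*cos(2*z) dz = -exp(-2*z)*cos(2*z)/2 − I. Substituting back brings back I: I = -exp(-2*z)*sin(2*z)/2 - exp(-2*z)*cos(2*z)/2 − I.
Solving for I: (1 + 1)·I equals the remaining terms, so I = (1/2)·(-exp(-2*z)*sin(2*z)/2 - exp(-2*z)*cos(2*z)/2).

-exp(-2*z)*sin(2*z)/4 - exp(-2*z)*cos(2*z)/4 + C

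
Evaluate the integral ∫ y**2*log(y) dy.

y**3*log(y)/3 - y**3/9 + C

Use integration by parts with u = log(y), dv = y**2 dy.
Then du = 1/y dy and v = y**3/3.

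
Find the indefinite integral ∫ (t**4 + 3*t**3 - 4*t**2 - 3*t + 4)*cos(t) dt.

Use integration by parts with u = t**4 + 3*t**3 - 4*t**2 - 3*t + 4, dv = cos(t) dt, so v = sin(t).
Apply parts 4 times (tabular method): alternate signs, differentiate u down to 0, integrate dv up.

t**4*sin(t) + 3*t**3*sin(t) + 4*t**3*cos(t) - 16*t**2*sin(t) + 9*t**2*cos(t) - 21*t*sin(t) - 32*t*cos(t) + 36*sin(t) - 21*cos(t) + C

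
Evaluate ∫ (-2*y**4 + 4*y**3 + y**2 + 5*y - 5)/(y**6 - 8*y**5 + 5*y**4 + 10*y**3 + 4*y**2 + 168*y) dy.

-5*log(y)/168 - 1117*log(y - 7)/4452 + 7*log(y - 3)/156 + 5*log(y + 2)/48 + 1451*log(y**2 + 4)/22048 - 937*atan(y/2)/11024 + C

Factor the denominator: y*(y - 7)*(y - 3)*(y + 2)*(y**2 + 4).
Partial-fraction decomposition: (1451*y - 1874)/(11024*(y**2 + 4)) + 5/(48*(y + 2)) + 7/(156*(y - 3)) - 1117/(4452*(y - 7)) - 5/(168*y).
Integrate each term; A/(y−a) gives A·log|y−a|; the (By+D)/(y²+p²) term gives a log and an atan.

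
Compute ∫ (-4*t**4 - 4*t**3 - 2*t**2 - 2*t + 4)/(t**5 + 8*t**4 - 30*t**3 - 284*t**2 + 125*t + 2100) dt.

Factor the denominator: (t - 5)*(t - 3)*(t + 4)*(t + 5)*(t + 7).
Partial-fraction decomposition: -1039/(90*(t + 7)) + 509/(40*(t + 5)) - 788/(189*(t + 4)) + 113/(280*(t - 3)) - 191/(135*(t - 5)).
Integrate each term: A/(t−a) contributes A·log|t−a|.

-191*log(t - 5)/135 + 113*log(t - 3)/280 - 788*log(t + 4)/189 + 509*log(t + 5)/40 - 1039*log(t + 7)/90 + C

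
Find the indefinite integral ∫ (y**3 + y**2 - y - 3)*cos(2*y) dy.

y**3*sin(2*y)/2 + y**2*sin(2*y)/2 + 3*y**2*cos(2*y)/4 - 5*y*sin(2*y)/4 + y*cos(2*y)/2 - 7*sin(2*y)/4 - 5*cos(2*y)/8 + C

Use integration by parts with u = y**3 + y**2 - y - 3, dv = cos(2*y) dy, so v = sin(2*y)/2.
Apply parts 3 times (tabular method): alternate signs, differentiate u down to 0, integrate dv up.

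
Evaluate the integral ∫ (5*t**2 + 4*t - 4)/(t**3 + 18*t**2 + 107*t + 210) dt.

Factor the denominator: (t + 5)*(t + 6)*(t + 7).
Partial-fraction decomposition: 213/(2*(t + 7)) - 152/(t + 6) + 101/(2*(t + 5)).
Integrate each term: A/(t−a) contributes A·log|t−a|.

101*log(t + 5)/2 - 152*log(t + 6) + 213*log(t + 7)/2 + C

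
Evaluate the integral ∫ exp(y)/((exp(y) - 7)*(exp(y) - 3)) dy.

Let u = e^y, du = e^y dy.
The integral becomes ∫ du/((u-7)(u-3)); decompose into partial fractions.

log(exp(y) - 7)/4 - log(exp(y) - 3)/4 + C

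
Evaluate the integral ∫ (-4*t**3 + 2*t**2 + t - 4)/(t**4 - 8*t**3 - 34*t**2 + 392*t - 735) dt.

-1271*log(t - 7)/112 + 449*log(t - 5)/48 - 91*log(t - 3)/80 - 1459*log(t + 7)/1680 + C

Factor the denominator: (t - 7)*(t - 5)*(t - 3)*(t + 7).
Partial-fraction decomposition: -1459/(1680*(t + 7)) - 91/(80*(t - 3)) + 449/(48*(t - 5)) - 1271/(112*(t - 7)).
Integrate each term: A/(t−a) contributes A·log|t−a|.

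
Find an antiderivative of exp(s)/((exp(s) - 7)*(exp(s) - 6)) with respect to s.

log(exp(s) - 7) - log(exp(s) - 6) + C

Let u = e^s, du = e^s ds.
The integral becomes ∫ du/((u-6)(u-7)); decompose into partial fractions.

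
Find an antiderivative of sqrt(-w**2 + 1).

Substitute w = sin(θ), so dw = cos(θ) dθ and the radical becomes sqrt(-w**2 + 1) = cos(θ) by the Pythagorean identity.
Integrate the resulting trig expression in θ, then back-substitute θ = asin(w), sin(θ) = w, cos(θ) = sqrt(-w**2 + 1) (absorbing any constant into C).

w*sqrt(-w**2 + 1)/2 + asin(w)/2 + C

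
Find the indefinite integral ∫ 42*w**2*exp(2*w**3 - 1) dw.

Let u = 2*w**3 - 1, so du = (6*w**2) dw.
Rewriting, the integral becomes 7·∫ e^u du = 7·e^u.
Substituting back, u = 2*w**3 - 1.

7*exp(2*w**3 - 1) + C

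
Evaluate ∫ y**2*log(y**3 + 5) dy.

Let u = y**3 + 5, so du = (3*y**2) dy.
The integral becomes (1/3)·∫ log(u) du; integrate by parts with u′=log(u), dv′=du.

y**3*log(y**3 + 5)/3 - y**3/3 + 5*log(y**3 + 5)/3 + C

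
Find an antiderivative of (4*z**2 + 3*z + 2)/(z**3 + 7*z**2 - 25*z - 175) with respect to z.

Factor the denominator: (z - 5)*(z + 5)*(z + 7).
Partial-fraction decomposition: 59/(8*(z + 7)) - 87/(20*(z + 5)) + 39/(40*(z - 5)).
Integrate each term: A/(z−a) contributes A·log|z−a|.

39*log(z - 5)/40 - 87*log(z + 5)/20 + 59*log(z + 7)/8 + C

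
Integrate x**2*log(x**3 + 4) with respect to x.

x**3*log(x**3 + 4)/3 - x**3/3 + 4*log(x**3 + 4)/3 + C

Let u = x**3 + 4, so du = (3*x**2) dx.
The integral becomes (1/3)·∫ log(u) du; integrate by parts with u′=log(u), dv′=du.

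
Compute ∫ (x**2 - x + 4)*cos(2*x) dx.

x**2*sin(2*x)/2 - x*sin(2*x)/2 + x*cos(2*x)/2 + 7*sin(2*x)/4 - cos(2*x)/4 + C

Use integration by parts with u = x**2 - x + 4, dv = cos(2*x) dx, so v = sin(2*x)/2.
Apply parts 2 times (tabular method): alternate signs, differentiate u down to 0, integrate dv up.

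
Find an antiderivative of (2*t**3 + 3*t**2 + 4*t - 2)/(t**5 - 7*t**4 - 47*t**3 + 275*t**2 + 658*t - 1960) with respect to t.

12227*log(t - 7)/435600 + 17*log(t - 2)/525 + 49*log(t + 4)/363 - 197*log(t + 5)/1008 - 859/(660*t - 4620) + C

Factor the denominator: (t - 7)**2*(t - 2)*(t + 4)*(t + 5).
Partial-fraction decomposition: -197/(1008*(t + 5)) + 49/(363*(t + 4)) + 17/(525*(t - 2)) + 12227/(435600*(t - 7)) + 859/(660*(t - 7)**2).
Integrate each term; A/(t−a) gives A·log|t−a|; A/(t−a)² gives −A/(t−a).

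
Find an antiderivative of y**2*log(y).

Use integration by parts with u = log(y), dv = y**2 dy.
Then du = 1/y dy and v = y**3/3.

y**3*log(y)/3 - y**3/9 + C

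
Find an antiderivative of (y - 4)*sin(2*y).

Use integration by parts with u = y - 4, dv = sin(2*y) dy, so v = -cos(2*y)/2.
Apply parts 1 times (tabular method): alternate signs, differentiate u down to 0, integrate dv up.

-y*cos(2*y)/2 + sin(2*y)/4 + 2*cos(2*y) + C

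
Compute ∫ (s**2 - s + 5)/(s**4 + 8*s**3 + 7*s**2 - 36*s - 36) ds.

Factor the denominator: (s - 2)*(s + 1)*(s + 3)*(s + 6).
Partial-fraction decomposition: -47/(120*(s + 6)) + 17/(30*(s + 3)) - 7/(30*(s + 1)) + 7/(120*(s - 2)).
Integrate each term: A/(s−a) contributes A·log|s−a|.

7*log(s - 2)/120 - 7*log(s + 1)/30 + 17*log(s + 3)/30 - 47*log(s + 6)/120 + C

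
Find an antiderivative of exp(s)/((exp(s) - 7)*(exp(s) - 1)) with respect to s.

log(exp(s) - 7)/6 - log(exp(s) - 1)/6 + C

Let u = e^s, du = e^s ds.
The integral becomes ∫ du/((u-1)(u-7)); decompose into partial fractions.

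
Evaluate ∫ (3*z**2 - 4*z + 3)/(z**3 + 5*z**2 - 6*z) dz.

-log(z)/2 + 2*log(z - 1)/7 + 45*log(z + 6)/14 + C

Factor the denominator: z*(z - 1)*(z + 6).
Partial-fraction decomposition: 45/(14*(z + 6)) + 2/(7*(z - 1)) - 1/(2*z).
Integrate each term: A/(z−a) contributes A·log|z−a|.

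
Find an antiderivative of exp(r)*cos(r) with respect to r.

Let I denote the integral. Integrate by parts with u = cos(r), dv = exp(r) dr, so v = exp(r): I = exp(r)*cos(r) + ∫ exp(r)*sin(r) dr.
Apply parts again with u = sin(r), dv = exp(r) dr: ∫ exp(r)*sin(r) dr = exp(r)*sin(r) − I. Substituting back brings back I: I = exp(r)*sin(r) + exp(r)*cos(r) − I.
Solving for I: (1 + 1)·I equals the remaining terms, so I = (1/2)·(exp(r)*sin(r) + exp(r)*cos(r)).

exp(r)*sin(r)/2 + exp(r)*cos(r)/2 + C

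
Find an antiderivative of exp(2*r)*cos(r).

exp(2*r)*sin(r)/5 + 2*exp(2*r)*cos(r)/5 + C

Let I denote the integral. Integrate by parts with u = cos(r), dv = exp(2*r) dr, so v = exp(2*r)/2: I = exp(2*r)*cos(r)/2 + (1/2)·∫ exp(2*r)*sin(r) dr.
Apply parts again with u = sin(r), dv = exp(2*r) dr: ∫ exp(2*r)*sin(r) dr = exp(2*r)*sin(r)/2 − (1/2)·I. Substituting back brings back I: I = exp(2*r)*sin(r)/4 + exp(2*r)*cos(r)/2 − (1/4)·I.
Solving for I: (1 + 1/4)·I equals the remaining terms, so I = (4/5)·(exp(2*r)*sin(r)/4 + exp(2*r)*cos(r)/2).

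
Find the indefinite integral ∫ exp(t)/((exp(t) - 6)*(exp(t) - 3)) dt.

Let u = e^t, du = e^t dt.
The integral becomes ∫ du/((u-3)(u-6)); decompose into partial fractions.

log(exp(t) - 6)/3 - log(exp(t) - 3)/3 + C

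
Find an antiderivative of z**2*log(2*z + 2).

z**3*log(2*z + 2)/3 - z**3/9 + z**2/6 - z/3 + log(z + 1)/3 + C

Use integration by parts with u = log(2*z + 2), dv = z**2 dz.
Then du = 2/(2*z + 2) dz and v = z**3/3.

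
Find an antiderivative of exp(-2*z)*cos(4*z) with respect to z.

Let I denote the integral. Integrate by parts with u = cos(4*z), dv = exp(-2*z) dz, so v = -exp(-2*z)/2: I = -exp(-2*z)*cos(4*z)/2 − 2·∫ exp(-2*z)*sin(4*z) dz.
Apply parts again with u = sin(4*z), dv = exp(-2*z) dz: ∫ exp(-2*z)*sin(4*z) dz = -exp(-2*z)*sin(4*z)/2 + 2·I. Substituting back brings back I: I = exp(-2*z)*sin(4*z) - exp(-2*z)*cos(4*z)/2 − 4·I.
Solving for I: (1 + 4)·I equals the remaining terms, so I = (1/5)·(exp(-2*z)*sin(4*z) - exp(-2*z)*cos(4*z)/2).

exp(-2*z)*sin(4*z)/5 - exp(-2*z)*cos(4*z)/10 + C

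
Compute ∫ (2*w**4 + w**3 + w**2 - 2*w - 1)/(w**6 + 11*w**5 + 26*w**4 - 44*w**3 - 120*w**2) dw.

49*log(w)/3600 + 39*log(w - 2)/896 - 31*log(w + 2)/192 + 1159*log(w + 5)/525 - 2423*log(w + 6)/1152 - 1/(120*w) + C

Factor the denominator: w**2*(w - 2)*(w + 2)*(w + 5)*(w + 6).
Partial-fraction decomposition: -2423/(1152*(w + 6)) + 1159/(525*(w + 5)) - 31/(192*(w + 2)) + 39/(896*(w - 2)) + 49/(3600*w) + 1/(120*w**2).
Integrate each term; A/(w−a) gives A·log|w−a|; A/(w−a)² gives −A/(w−a).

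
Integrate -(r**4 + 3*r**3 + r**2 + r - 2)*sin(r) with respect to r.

Use integration by parts with u = r**4 + 3*r**3 + r**2 + r - 2, dv = -sin(r) dr, so v = cos(r).
Apply parts 4 times (tabular method): alternate signs, differentiate u down to 0, integrate dv up.

r**4*cos(r) - 4*r**3*sin(r) + 3*r**3*cos(r) - 9*r**2*sin(r) - 11*r**2*cos(r) + 22*r*sin(r) - 17*r*cos(r) + 17*sin(r) + 20*cos(r) + C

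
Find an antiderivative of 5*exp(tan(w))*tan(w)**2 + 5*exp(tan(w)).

5*exp(tan(w)) + C

Let u = tan(w), so du = (tan(w)**2 + 1) dw.
Rewriting, the integral becomes 5·∫ e^u du = 5·e^u.
Substituting back, u = tan(w).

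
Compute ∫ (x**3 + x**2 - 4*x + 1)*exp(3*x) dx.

Use integration by parts with u = x**3 + x**2 - 4*x + 1, dv = exp(3*x) dx, so v = exp(3*x)/3.
Apply parts 3 times (tabular method): alternate signs, differentiate u down to 0, integrate dv up.

(3*x**3 - 12*x + 7)*exp(3*x)/9 + C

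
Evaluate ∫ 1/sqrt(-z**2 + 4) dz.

asin(z/2) + C

Substitute z = 2·sin(θ), so dz = 2·cos(θ) dθ and the radical becomes sqrt(-z**2 + 4) = 2·cos(θ) by the Pythagorean identity.
Integrate the resulting trig expression in θ, then back-substitute θ = asin(z/2), sin(θ) = z/2, cos(θ) = sqrt(-z**2 + 4)/2 (absorbing any constant into C).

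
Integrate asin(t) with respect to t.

Use integration by parts with u = arcsin(t), dv = dt.
Then du = 1/sqrt(-t**2 + 1) dt.

t*asin(t) + sqrt(-t**2 + 1) + C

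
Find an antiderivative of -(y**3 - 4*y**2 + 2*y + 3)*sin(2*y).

Use integration by parts with u = y**3 - 4*y**2 + 2*y + 3, dv = -sin(2*y) dy, so v = cos(2*y)/2.
Apply parts 3 times (tabular method): alternate signs, differentiate u down to 0, integrate dv up.

y**3*cos(2*y)/2 - 3*y**2*sin(2*y)/4 - 2*y**2*cos(2*y) + 2*y*sin(2*y) + y*cos(2*y)/4 - sin(2*y)/8 + 5*cos(2*y)/2 + C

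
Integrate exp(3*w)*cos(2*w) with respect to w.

Let I denote the integral. Integrate by parts with u = cos(2*w), dv = exp(3*w) dw, so v = exp(3*w)/3: I = exp(3*w)*cos(2*w)/3 + (2/3)·∫ exp(3*w)*sin(2*w) dw.
Apply parts again with u = sin(2*w), dv = exp(3*w) dw: ∫ exp(3*w)*sin(2*w) dw = exp(3*w)*sin(2*w)/3 − (2/3)·I. Substituting back brings back I: I = 2*exp(3*w)*sin(2*w)/9 + exp(3*w)*cos(2*w)/3 − (4/9)·I.
Solving for I: (1 + 4/9)·I equals the remaining terms, so I = (9/13)·(2*exp(3*w)*sin(2*w)/9 + exp(3*w)*cos(2*w)/3).

2*exp(3*w)*sin(2*w)/13 + 3*exp(3*w)*cos(2*w)/13 + C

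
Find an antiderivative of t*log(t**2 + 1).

Let u = t**2 + 1, so du = (2*t) dt.
The integral becomes (1/2)·∫ log(u) du; integrate by parts with u′=log(u), dv′=du.

t**2*log(t**2 + 1)/2 - t**2/2 + log(t**2 + 1)/2 + C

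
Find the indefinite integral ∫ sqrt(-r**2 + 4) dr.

r*sqrt(-r**2 + 4)/2 + 2*asin(r/2) + C

Substitute r = 2·sin(θ), so dr = 2·cos(θ) dθ and the radical becomes sqrt(-r**2 + 4) = 2·cos(θ) by the Pythagorean identity.
Integrate the resulting trig expression in θ, then back-substitute θ = asin(r/2), sin(θ) = r/2, cos(θ) = sqrt(-r**2 + 4)/2 (absorbing any constant into C).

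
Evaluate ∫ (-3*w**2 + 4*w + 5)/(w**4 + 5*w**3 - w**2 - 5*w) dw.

-log(w) + log(w - 1)/2 - log(w + 1)/4 + 3*log(w + 5)/4 + C

Factor the denominator: w*(w - 1)*(w + 1)*(w + 5).
Partial-fraction decomposition: 3/(4*(w + 5)) - 1/(4*(w + 1)) + 1/(2*(w - 1)) - 1/w.
Integrate each term: A/(w−a) contributes A·log|w−a|.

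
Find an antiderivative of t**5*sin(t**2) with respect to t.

Let u = t², du = 2t dt; rewrite as (1/2)∫ u^2·sin(1u) du.
Now integrate by parts 2 times.

-t**4*cos(t**2)/2 + t**2*sin(t**2) + cos(t**2) + C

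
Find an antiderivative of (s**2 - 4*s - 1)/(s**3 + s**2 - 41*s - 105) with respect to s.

Factor the denominator: (s - 7)*(s + 3)*(s + 5).
Partial-fraction decomposition: 11/(6*(s + 5)) - 1/(s + 3) + 1/(6*(s - 7)).
Integrate each term: A/(s−a) contributes A·log|s−a|.

log(s - 7)/6 - log(s + 3) + 11*log(s + 5)/6 + C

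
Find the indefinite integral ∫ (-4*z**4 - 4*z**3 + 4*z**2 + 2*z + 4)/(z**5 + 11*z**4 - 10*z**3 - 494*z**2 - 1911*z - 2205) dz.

-5381*log(z - 7)/8400 - 4203*log(z + 3)/800 + 953*log(z + 5)/48 - 4023*log(z + 7)/224 - 91/(40*z + 120) + C

Factor the denominator: (z - 7)*(z + 3)**2*(z + 5)*(z + 7).
Partial-fraction decomposition: -4023/(224*(z + 7)) + 953/(48*(z + 5)) - 4203/(800*(z + 3)) + 91/(40*(z + 3)**2) - 5381/(8400*(z - 7)).
Integrate each term; A/(z−a) gives A·log|z−a|; A/(z−a)² gives −A/(z−a).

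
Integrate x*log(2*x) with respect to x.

x**2*(log(x) + log(2))/2 - x**2/4 + C

Use integration by parts with u = log(2*x), dv = x dx.
Then du = 1/x dx and v = x**2/2.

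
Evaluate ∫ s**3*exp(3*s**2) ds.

Let u = s², du = 2s ds; rewrite as (1/2)∫ u^1·exp(3u) du.
Now integrate by parts 1 time.

(3*s**2 - 1)*exp(3*s**2)/18 + C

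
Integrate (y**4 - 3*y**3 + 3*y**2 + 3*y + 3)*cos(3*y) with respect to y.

y**4*sin(3*y)/3 - y**3*sin(3*y) + 4*y**3*cos(3*y)/9 + 5*y**2*sin(3*y)/9 - y**2*cos(3*y) + 5*y*sin(3*y)/3 + 10*y*cos(3*y)/27 + 71*sin(3*y)/81 + 5*cos(3*y)/9 + C

Use integration by parts with u = y**4 - 3*y**3 + 3*y**2 + 3*y + 3, dv = cos(3*y) dy, so v = sin(3*y)/3.
Apply parts 4 times (tabular method): alternate signs, differentiate u down to 0, integrate dv up.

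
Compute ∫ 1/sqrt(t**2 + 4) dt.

log(t + sqrt(t**2 + 4)) + C

Substitute t = 2·tan(θ), so dt = 2·sec(θ)^2 dθ and the radical becomes sqrt(t**2 + 4) = 2·sec(θ) by the Pythagorean identity.
Integrate the resulting trig expression in θ, then back-substitute tan(θ) = t/2, sec(θ) = sqrt(t**2 + 4)/2 (absorbing any constant into C).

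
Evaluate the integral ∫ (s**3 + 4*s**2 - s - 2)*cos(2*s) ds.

Use integration by parts with u = s**3 + 4*s**2 - s - 2, dv = cos(2*s) ds, so v = sin(2*s)/2.
Apply parts 3 times (tabular method): alternate signs, differentiate u down to 0, integrate dv up.

s**3*sin(2*s)/2 + 2*s**2*sin(2*s) + 3*s**2*cos(2*s)/4 - 5*s*sin(2*s)/4 + 2*s*cos(2*s) - 2*sin(2*s) - 5*cos(2*s)/8 + C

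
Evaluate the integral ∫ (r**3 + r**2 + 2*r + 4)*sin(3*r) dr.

-r**3*cos(3*r)/3 + r**2*sin(3*r)/3 - r**2*cos(3*r)/3 + 2*r*sin(3*r)/9 - 4*r*cos(3*r)/9 + 4*sin(3*r)/27 - 34*cos(3*r)/27 + C

Use integration by parts with u = r**3 + r**2 + 2*r + 4, dv = sin(3*r) dr, so v = -cos(3*r)/3.
Apply parts 3 times (tabular method): alternate signs, differentiate u down to 0, integrate dv up.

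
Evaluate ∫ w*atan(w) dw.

w**2*atan(w)/2 - w/2 + atan(w)/2 + C

Use integration by parts with u = arctan(w), dv = w dw.
Then du = 1/(w**2 + 1) dw.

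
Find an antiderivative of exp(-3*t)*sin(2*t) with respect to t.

Let I denote the integral. Integrate by parts with u = sin(2*t), dv = exp(-3*t) dt, so v = -exp(-3*t)/3: I = -exp(-3*t)*sin(2*t)/3 + (2/3)·∫ exp(-3*t)*cos(2*t) dt.
Apply parts again with u = cos(2*t), dv = exp(-3*t) dt: ∫ exp(-3*t)*cos(2*t) dt = -exp(-3*t)*cos(2*t)/3 − (2/3)·I. Substituting back brings back I: I = -exp(-3*t)*sin(2*t)/3 - 2*exp(-3*t)*cos(2*t)/9 − (4/9)·I.
Solving for I: (1 + 4/9)·I equals the remaining terms, so I = (9/13)·(-exp(-3*t)*sin(2*t)/3 - 2*exp(-3*t)*cos(2*t)/9).

-3*exp(-3*t)*sin(2*t)/13 - 2*exp(-3*t)*cos(2*t)/13 + C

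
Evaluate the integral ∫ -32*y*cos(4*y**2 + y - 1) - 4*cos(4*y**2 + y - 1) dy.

-4*sin(4*y**2 + y - 1) + C

Let u = 4*y**2 + y - 1, so du = (8*y + 1) dy.
Rewriting, the integral becomes -4·∫ cos(u) du = -4·sin(u).
Substituting back, u = 4*y**2 + y - 1.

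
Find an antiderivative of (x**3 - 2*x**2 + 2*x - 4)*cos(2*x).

Use integration by parts with u = x**3 - 2*x**2 + 2*x - 4, dv = cos(2*x) dx, so v = sin(2*x)/2.
Apply parts 3 times (tabular method): alternate signs, differentiate u down to 0, integrate dv up.

x**3*sin(2*x)/2 - x**2*sin(2*x) + 3*x**2*cos(2*x)/4 + x*sin(2*x)/4 - x*cos(2*x) - 3*sin(2*x)/2 + cos(2*x)/8 + C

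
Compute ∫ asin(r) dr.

Use integration by parts with u = arcsin(r), dv = dr.
Then du = 1/sqrt(-r**2 + 1) dr.

r*asin(r) + sqrt(-r**2 + 1) + C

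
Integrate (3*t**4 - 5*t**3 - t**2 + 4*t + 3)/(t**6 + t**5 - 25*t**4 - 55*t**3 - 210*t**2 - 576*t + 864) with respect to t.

Factor the denominator: (t - 6)*(t - 1)*(t + 4)**2*(t**2 + 9).
Partial-fraction decomposition: (2349*t + 5054)/(15625*(t**2 + 9)) - 16971/(62500*(t + 4)) + 1059/(1250*(t + 4)**2) - 2/(625*(t - 1)) + 311/(2500*(t - 6)).
Integrate each term; A/(t−a) gives A·log|t−a|; the (Bt+D)/(t²+p²) term gives a log and an atan.

311*log(t - 6)/2500 - 2*log(t - 1)/625 - 16971*log(t + 4)/62500 + 2349*log(t**2 + 9)/31250 + 5054*atan(t/3)/46875 - 1059/(1250*t + 5000) + C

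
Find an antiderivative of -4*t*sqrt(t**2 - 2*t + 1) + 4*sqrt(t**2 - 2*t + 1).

Let u = t**2 - 2*t + 1, so du = (2*t - 2) dt.
Rewriting, the integral becomes -2·∫ √u du = -2·(2/3)u^(3/2).
Substituting back, u = t**2 - 2*t + 1.

-4*(t**2 - 2*t + 1)**(3/2)/3 + C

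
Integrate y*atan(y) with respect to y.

y**2*atan(y)/2 - y/2 + atan(y)/2 + C

Use integration by parts with u = arctan(y), dv = y dy.
Then du = 1/(y**2 + 1) dy.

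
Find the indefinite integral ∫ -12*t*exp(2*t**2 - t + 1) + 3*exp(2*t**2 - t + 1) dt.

-3*exp(2*t**2 - t + 1) + C

Let u = 2*t**2 - t + 1, so du = (4*t - 1) dt.
Rewriting, the integral becomes -3·∫ e^u du = -3·e^u.
Substituting back, u = 2*t**2 - t + 1.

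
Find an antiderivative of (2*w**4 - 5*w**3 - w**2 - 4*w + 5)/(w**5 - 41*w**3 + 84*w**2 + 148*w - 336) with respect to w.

Factor the denominator: (w - 4)*(w - 3)*(w - 2)*(w + 2)*(w + 7).
Partial-fraction decomposition: 197/(150*(w + 7)) - 27/(200*(w + 2)) - 5/(24*(w - 2)) - 11/(50*(w - 3)) + 5/(4*(w - 4)).
Integrate each term: A/(w−a) contributes A·log|w−a|.

5*log(w - 4)/4 - 11*log(w - 3)/50 - 5*log(w - 2)/24 - 27*log(w + 2)/200 + 197*log(w + 7)/150 + C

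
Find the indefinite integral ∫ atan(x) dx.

Use integration by parts with u = arctan(x), dv = dx.
Then du = 1/(x**2 + 1) dx.

x*atan(x) - log(x**2 + 1)/2 + C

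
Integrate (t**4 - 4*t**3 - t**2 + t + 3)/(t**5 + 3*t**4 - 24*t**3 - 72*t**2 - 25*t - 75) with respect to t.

Factor the denominator: (t - 5)*(t + 3)*(t + 5)*(t**2 + 1).
Partial-fraction decomposition: -(t + 2)/(26*(t**2 + 1)) + 549/(260*(t + 5)) - 9/(8*(t + 3)) + 27/(520*(t - 5)).
Integrate each term; A/(t−a) gives A·log|t−a|; the (Bt+D)/(t²+p²) term gives a log and an atan.

27*log(t - 5)/520 - 9*log(t + 3)/8 + 549*log(t + 5)/260 - log(t**2 + 1)/52 - atan(t)/13 + C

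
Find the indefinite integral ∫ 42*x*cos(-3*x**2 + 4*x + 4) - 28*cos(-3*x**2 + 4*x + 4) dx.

-7*sin(-3*x**2 + 4*x + 4) + C

Let u = 3*x**2 - 4*x - 4, so du = (6*x - 4) dx.
Rewriting, the integral becomes 7·∫ cos(u) du = 7·sin(u).
Substituting back, u = 3*x**2 - 4*x - 4.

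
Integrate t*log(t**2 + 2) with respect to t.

t**2*log(t**2 + 2)/2 - t**2/2 + log(t**2 + 2) + C

Let u = t**2 + 2, so du = (2*t) dt.
The integral becomes (1/2)·∫ log(u) du; integrate by parts with u′=log(u), dv′=du.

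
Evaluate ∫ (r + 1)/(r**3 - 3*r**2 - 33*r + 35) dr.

Factor the denominator: (r - 7)*(r - 1)*(r + 5).
Partial-fraction decomposition: -1/(18*(r + 5)) - 1/(18*(r - 1)) + 1/(9*(r - 7)).
Integrate each term: A/(r−a) contributes A·log|r−a|.

log(r - 7)/9 - log(r**2 + 4*r - 5)/18 + C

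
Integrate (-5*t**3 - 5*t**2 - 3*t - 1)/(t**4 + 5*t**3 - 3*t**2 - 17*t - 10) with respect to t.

Factor the denominator: (t - 2)*(t + 1)**2*(t + 5).
Partial-fraction decomposition: -257/(56*(t + 5)) + 47/(72*(t + 1)) - 1/(6*(t + 1)**2) - 67/(63*(t - 2)).
Integrate each term; A/(t−a) gives A·log|t−a|; A/(t−a)² gives −A/(t−a).

-67*log(t - 2)/63 + 47*log(t + 1)/72 - 257*log(t + 5)/56 + 1/(6*t + 6) + C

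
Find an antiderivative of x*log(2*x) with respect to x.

x**2*(log(x) + log(2))/2 - x**2/4 + C

Use integration by parts with u = log(2*x), dv = x dx.
Then du = 1/x dx and v = x**2/2.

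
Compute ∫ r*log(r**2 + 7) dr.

r**2*log(r**2 + 7)/2 - r**2/2 + 7*log(r**2 + 7)/2 + C

Let u = r**2 + 7, so du = (2*r) dr.
The integral becomes (1/2)·∫ log(u) du; integrate by parts with u′=log(u), dv′=du.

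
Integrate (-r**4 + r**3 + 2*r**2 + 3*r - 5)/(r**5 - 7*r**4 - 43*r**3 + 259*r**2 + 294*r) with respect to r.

-5*log(r)/294 - 47661*log(r - 7)/66248 + log(r + 1)/40 - 1463*log(r + 6)/5070 + 243/(91*r - 637) + C

Factor the denominator: r*(r - 7)**2*(r + 1)*(r + 6).
Partial-fraction decomposition: -1463/(5070*(r + 6)) + 1/(40*(r + 1)) - 47661/(66248*(r - 7)) - 243/(91*(r - 7)**2) - 5/(294*r).
Integrate each term; A/(r−a) gives A·log|r−a|; A/(r−a)² gives −A/(r−a).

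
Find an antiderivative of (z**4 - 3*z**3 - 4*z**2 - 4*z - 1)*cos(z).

Use integration by parts with u = z**4 - 3*z**3 - 4*z**2 - 4*z - 1, dv = cos(z) dz, so v = sin(z).
Apply parts 4 times (tabular method): alternate signs, differentiate u down to 0, integrate dv up.

z**4*sin(z) - 3*z**3*sin(z) + 4*z**3*cos(z) - 16*z**2*sin(z) - 9*z**2*cos(z) + 14*z*sin(z) - 32*z*cos(z) + 31*sin(z) + 14*cos(z) + C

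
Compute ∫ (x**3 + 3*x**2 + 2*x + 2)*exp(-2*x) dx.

(-4*x**3 - 18*x**2 - 26*x - 21)*exp(-2*x)/8 + C

Use integration by parts with u = x**3 + 3*x**2 + 2*x + 2, dv = exp(-2*x) dx, so v = -exp(-2*x)/2.
Apply parts 3 times (tabular method): alternate signs, differentiate u down to 0, integrate dv up.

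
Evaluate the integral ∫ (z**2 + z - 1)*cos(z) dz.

Use integration by parts with u = z**2 + z - 1, dv = cos(z) dz, so v = sin(z).
Apply parts 2 times (tabular method): alternate signs, differentiate u down to 0, integrate dv up.

z**2*sin(z) + z*sin(z) + 2*z*cos(z) - 3*sin(z) + cos(z) + C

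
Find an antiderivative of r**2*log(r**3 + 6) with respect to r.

Let u = r**3 + 6, so du = (3*r**2) dr.
The integral becomes (1/3)·∫ log(u) du; integrate by parts with u′=log(u), dv′=du.

r**3*log(r**3 + 6)/3 - r**3/3 + 2*log(r**3 + 6) + C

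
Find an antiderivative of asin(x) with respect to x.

x*asin(x) + sqrt(-x**2 + 1) + C

Use integration by parts with u = arcsin(x), dv = dx.
Then du = 1/sqrt(-x**2 + 1) dx.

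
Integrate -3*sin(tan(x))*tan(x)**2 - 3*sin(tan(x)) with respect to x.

Let u = tan(x), so du = (tan(x)**2 + 1) dx.
Rewriting, the integral becomes -3·∫ sin(u) du = -3·-cos(u).
Substituting back, u = tan(x).

3*cos(tan(x)) + C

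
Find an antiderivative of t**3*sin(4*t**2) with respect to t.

Let u = t², du = 2t dt; rewrite as (1/2)∫ u^1·sin(4u) du.
Now integrate by parts 1 time.

-t**2*cos(4*t**2)/8 + sin(4*t**2)/32 + C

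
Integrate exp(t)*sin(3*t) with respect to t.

Let I denote the integral. Integrate by parts with u = sin(3*t), dv = exp(t) dt, so v = exp(t): I = exp(t)*sin(3*t) − 3·∫ exp(t)*cos(3*t) dt.
Apply parts again with u = cos(3*t), dv = exp(t) dt: ∫ exp(t)*cos(3*t) dt = exp(t)*cos(3*t) + 3·I. Substituting back brings back I: I = exp(t)*sin(3*t) - 3*exp(t)*cos(3*t) − 9·I.
Solving for I: (1 + 9)·I equals the remaining terms, so I = (1/10)·(exp(t)*sin(3*t) - 3*exp(t)*cos(3*t)).

exp(t)*sin(3*t)/10 - 3*exp(t)*cos(3*t)/10 + C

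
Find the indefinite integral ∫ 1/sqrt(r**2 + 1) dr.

log(r + sqrt(r**2 + 1)) + C

Substitute r = tan(θ), so dr = sec(θ)^2 dθ and the radical becomes sqrt(r**2 + 1) = sec(θ) by the Pythagorean identity.
Integrate the resulting trig expression in θ, then back-substitute tan(θ) = r, sec(θ) = sqrt(r**2 + 1) (absorbing any constant into C).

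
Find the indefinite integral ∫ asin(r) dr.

Use integration by parts with u = arcsin(r), dv = dr.
Then du = 1/sqrt(-r**2 + 1) dr.

r*asin(r) + sqrt(-r**2 + 1) + C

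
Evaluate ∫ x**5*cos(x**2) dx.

Let u = x², du = 2x dx; rewrite as (1/2)∫ u^2·cos(1u) du.
Now integrate by parts 2 times.

x**4*sin(x**2)/2 + x**2*cos(x**2) - sin(x**2) + C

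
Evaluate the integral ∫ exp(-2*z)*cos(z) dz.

exp(-2*z)*sin(z)/5 - 2*exp(-2*z)*cos(z)/5 + C

Let I denote the integral. Integrate by parts with u = cos(z), dv = exp(-2*z) dz, so v = -exp(-2*z)/2: I = -exp(-2*z)*cos(z)/2 − (1/2)·∫ exp(-2*z)*sin(z) dz.
Apply parts again with u = sin(z), dv = exp(-2*z) dz: ∫ exp(-2*z)*sin(z) dz = -exp(-2*z)*sin(z)/2 + (1/2)·I. Substituting back brings back I: I = exp(-2*z)*sin(z)/4 - exp(-2*z)*cos(z)/2 − (1/4)·I.
Solving for I: (1 + 1/4)·I equals the remaining terms, so I = (4/5)·(exp(-2*z)*sin(z)/4 - exp(-2*z)*cos(z)/2).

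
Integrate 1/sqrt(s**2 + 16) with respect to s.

log(s + sqrt(s**2 + 16)) + C

Substitute s = 4·tan(θ), so ds = 4·sec(θ)^2 dθ and the radical becomes sqrt(s**2 + 16) = 4·sec(θ) by the Pythagorean identity.
Integrate the resulting trig expression in θ, then back-substitute tan(θ) = s/4, sec(θ) = sqrt(s**2 + 16)/4 (absorbing any constant into C).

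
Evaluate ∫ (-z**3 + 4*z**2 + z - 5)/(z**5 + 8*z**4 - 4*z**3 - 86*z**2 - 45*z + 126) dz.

Factor the denominator: (z - 3)*(z - 1)*(z + 2)*(z + 3)*(z + 7).
Partial-fraction decomposition: 527/(1600*(z + 7)) - 55/(96*(z + 3)) + 17/(75*(z + 2)) + 1/(192*(z - 1)) + 7/(600*(z - 3)).
Integrate each term: A/(z−a) contributes A·log|z−a|.

7*log(z - 3)/600 + log(z - 1)/192 + 17*log(z + 2)/75 - 55*log(z + 3)/96 + 527*log(z + 7)/1600 + C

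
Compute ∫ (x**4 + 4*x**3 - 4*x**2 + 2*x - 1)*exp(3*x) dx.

Use integration by parts with u = x**4 + 4*x**3 - 4*x**2 + 2*x - 1, dv = exp(3*x) dx, so v = exp(3*x)/3.
Apply parts 4 times (tabular method): alternate signs, differentiate u down to 0, integrate dv up.

(27*x**4 + 72*x**3 - 180*x**2 + 174*x - 85)*exp(3*x)/81 + C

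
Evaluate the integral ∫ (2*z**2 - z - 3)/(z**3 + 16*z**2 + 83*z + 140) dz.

11*log(z + 4) - 26*log(z + 5) + 17*log(z + 7) + C

Factor the denominator: (z + 4)*(z + 5)*(z + 7).
Partial-fraction decomposition: 17/(z + 7) - 26/(z + 5) + 11/(z + 4).
Integrate each term: A/(z−a) contributes A·log|z−a|.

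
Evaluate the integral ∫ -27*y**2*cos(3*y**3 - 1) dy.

-3*sin(3*y**3 - 1) + C

Let u = 3*y**3 - 1, so du = (9*y**2) dy.
Rewriting, the integral becomes -3·∫ cos(u) du = -3·sin(u).
Substituting back, u = 3*y**3 - 1.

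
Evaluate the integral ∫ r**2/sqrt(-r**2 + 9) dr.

Substitute r = 3·sin(θ), so dr = 3·cos(θ) dθ and the radical becomes sqrt(-r**2 + 9) = 3·cos(θ) by the Pythagorean identity.
Integrate the resulting trig expression in θ, then back-substitute θ = asin(r/3), sin(θ) = r/3, cos(θ) = sqrt(-r**2 + 9)/3 (absorbing any constant into C).

-r*sqrt(-r**2 + 9)/2 + 9*asin(r/3)/2 + C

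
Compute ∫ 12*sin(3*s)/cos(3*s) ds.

-4*log(cos(3*s)) + C

Let u = cos(3*s), so du = (-3*sin(3*s)) ds.
Rewriting, the integral becomes -4·∫ 1/u du = -4·log(u).
Substituting back, u = cos(3*s).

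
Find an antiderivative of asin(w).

Use integration by parts with u = arcsin(w), dv = dw.
Then du = 1/sqrt(-w**2 + 1) dw.

w*asin(w) + sqrt(-w**2 + 1) + C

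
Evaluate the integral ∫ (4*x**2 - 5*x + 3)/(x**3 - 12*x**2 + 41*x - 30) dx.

117*log(x - 6)/5 - 39*log(x - 5)/2 + log(x - 1)/10 + C

Factor the denominator: (x - 6)*(x - 5)*(x - 1).
Partial-fraction decomposition: 1/(10*(x - 1)) - 39/(2*(x - 5)) + 117/(5*(x - 6)).
Integrate each term: A/(x−a) contributes A·log|x−a|.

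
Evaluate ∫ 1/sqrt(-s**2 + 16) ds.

Substitute s = 4·sin(θ), so ds = 4·cos(θ) dθ and the radical becomes sqrt(-s**2 + 16) = 4·cos(θ) by the Pythagorean identity.
Integrate the resulting trig expression in θ, then back-substitute θ = asin(s/4), sin(θ) = s/4, cos(θ) = sqrt(-s**2 + 16)/4 (absorbing any constant into C).

asin(s/4) + C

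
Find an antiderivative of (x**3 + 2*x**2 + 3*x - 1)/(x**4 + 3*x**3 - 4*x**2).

-9*log(x)/16 + log(x - 1) + 9*log(x + 4)/16 - 1/(4*x) + C

Factor the denominator: x**2*(x - 1)*(x + 4).
Partial-fraction decomposition: 9/(16*(x + 4)) + 1/(x - 1) - 9/(16*x) + 1/(4*x**2).
Integrate each term; A/(x−a) gives A·log|x−a|; A/(x−a)² gives −A/(x−a).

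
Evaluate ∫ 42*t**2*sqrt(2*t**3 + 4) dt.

14*(2*t**3 + 4)**(3/2)/3 + C

Let u = 2*t**3 + 4, so du = (6*t**2) dt.
Rewriting, the integral becomes 7·∫ √u du = 7·(2/3)u^(3/2).
Substituting back, u = 2*t**3 + 4.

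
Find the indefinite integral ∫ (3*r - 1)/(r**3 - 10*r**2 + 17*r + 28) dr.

Factor the denominator: (r - 7)*(r - 4)*(r + 1).
Partial-fraction decomposition: -1/(10*(r + 1)) - 11/(15*(r - 4)) + 5/(6*(r - 7)).
Integrate each term: A/(r−a) contributes A·log|r−a|.

5*log(r - 7)/6 - 11*log(r - 4)/15 - log(r + 1)/10 + C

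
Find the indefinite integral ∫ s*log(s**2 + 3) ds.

s**2*log(s**2 + 3)/2 - s**2/2 + 3*log(s**2 + 3)/2 + C

Let u = s**2 + 3, so du = (2*s) ds.
The integral becomes (1/2)·∫ log(u) du; integrate by parts with u′=log(u), dv′=du.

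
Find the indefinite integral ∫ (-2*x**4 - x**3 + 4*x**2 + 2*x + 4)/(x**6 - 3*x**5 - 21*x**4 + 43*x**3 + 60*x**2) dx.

-13*log(x)/900 - 1261*log(x - 5)/2700 + 143*log(x - 3)/504 + 5*log(x + 1)/72 + 97*log(x + 4)/756 - 1/(15*x) + C

Factor the denominator: x**2*(x - 5)*(x - 3)*(x + 1)*(x + 4).
Partial-fraction decomposition: 97/(756*(x + 4)) + 5/(72*(x + 1)) + 143/(504*(x - 3)) - 1261/(2700*(x - 5)) - 13/(900*x) + 1/(15*x**2).
Integrate each term; A/(x−a) gives A·log|x−a|; A/(x−a)² gives −A/(x−a).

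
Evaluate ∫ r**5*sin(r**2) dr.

Let u = r², du = 2r dr; rewrite as (1/2)∫ u^2·sin(1u) du.
Now integrate by parts 2 times.

-r**4*cos(r**2)/2 + r**2*sin(r**2) + cos(r**2) + C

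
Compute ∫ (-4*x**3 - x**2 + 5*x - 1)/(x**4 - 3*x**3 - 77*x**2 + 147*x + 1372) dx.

Factor the denominator: (x - 7)**2*(x + 4)*(x + 7).
Partial-fraction decomposition: -429/(196*(x + 7)) + 73/(121*(x + 4)) - 57263/(23716*(x - 7)) - 1387/(154*(x - 7)**2).
Integrate each term; A/(x−a) gives A·log|x−a|; A/(x−a)² gives −A/(x−a).

-57263*log(x - 7)/23716 + 73*log(x + 4)/121 - 429*log(x + 7)/196 + 1387/(154*x - 1078) + C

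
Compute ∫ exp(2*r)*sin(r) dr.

Let I denote the integral. Integrate by parts with u = sin(r), dv = exp(2*r) dr, so v = exp(2*r)/2: I = exp(2*r)*sin(r)/2 − (1/2)·∫ exp(2*r)*cos(r) dr.
Apply parts again with u = cos(r), dv = exp(2*r) dr: ∫ exp(2*r)*cos(r) dr = exp(2*r)*cos(r)/2 + (1/2)·I. Substituting back brings back I: I = exp(2*r)*sin(r)/2 - exp(2*r)*cos(r)/4 − (1/4)·I.
Solving for I: (1 + 1/4)·I equals the remaining terms, so I = (4/5)·(exp(2*r)*sin(r)/2 - exp(2*r)*cos(r)/4).

2*exp(2*r)*sin(r)/5 - exp(2*r)*cos(r)/5 + C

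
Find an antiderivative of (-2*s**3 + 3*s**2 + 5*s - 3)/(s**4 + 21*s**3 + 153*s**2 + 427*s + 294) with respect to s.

Factor the denominator: (s + 1)*(s + 6)*(s + 7)**2.
Partial-fraction decomposition: 1193/(12*(s + 7)) + 265/(2*(s + 7)**2) - 507/(5*(s + 6)) - 1/(60*(s + 1)).
Integrate each term; A/(s−a) gives A·log|s−a|; A/(s−a)² gives −A/(s−a).

-log(s + 1)/60 - 507*log(s + 6)/5 + 1193*log(s + 7)/12 - 265/(2*s + 14) + C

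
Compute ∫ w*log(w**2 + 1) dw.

w**2*log(w**2 + 1)/2 - w**2/2 + log(w**2 + 1)/2 + C

Let u = w**2 + 1, so du = (2*w) dw.
The integral becomes (1/2)·∫ log(u) du; integrate by parts with u′=log(u), dv′=du.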